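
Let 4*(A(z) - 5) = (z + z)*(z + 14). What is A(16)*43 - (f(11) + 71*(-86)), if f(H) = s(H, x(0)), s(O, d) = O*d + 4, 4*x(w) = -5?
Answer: 66603/4 ≈ 16651.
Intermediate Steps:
x(w) = -5/4 (x(w) = (¼)*(-5) = -5/4)
s(O, d) = 4 + O*d
f(H) = 4 - 5*H/4 (f(H) = 4 + H*(-5/4) = 4 - 5*H/4)
A(z) = 5 + z*(14 + z)/2 (A(z) = 5 + ((z + z)*(z + 14))/4 = 5 + ((2*z)*(14 + z))/4 = 5 + (2*z*(14 + z))/4 = 5 + z*(14 + z)/2)
A(16)*43 - (f(11) + 71*(-86)) = (5 + (½)*16² + 7*16)*43 - ((4 - 5/4*11) + 71*(-86)) = (5 + (½)*256 + 112)*43 - ((4 - 55/4) - 6106) = (5 + 128 + 112)*43 - (-39/4 - 6106) = 245*43 - 1*(-24463/4) = 10535 + 24463/4 = 66603/4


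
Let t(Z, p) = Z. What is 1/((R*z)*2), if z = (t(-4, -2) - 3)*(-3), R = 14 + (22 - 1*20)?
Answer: 1/672 ≈ 0.0014881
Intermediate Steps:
R = 16 (R = 14 + (22 - 20) = 14 + 2 = 16)
z = 21 (z = (-4 - 3)*(-3) = -7*(-3) = 21)
1/((R*z)*2) = 1/((16*21)*2) = 1/(336*2) = 1/672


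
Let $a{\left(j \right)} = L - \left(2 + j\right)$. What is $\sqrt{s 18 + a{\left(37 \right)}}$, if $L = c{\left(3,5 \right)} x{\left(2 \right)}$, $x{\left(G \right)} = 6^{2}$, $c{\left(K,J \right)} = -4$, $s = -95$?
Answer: $i \sqrt{1893} \approx 43.509 i$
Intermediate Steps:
$x{\left(G \right)} = 36$
$L = -144$ ($L = \left(-4\right) 36 = -144$)
$a{\left(j \right)} = -146 - j$ ($a{\left(j \right)} = -144 - \left(2 + j\right) = -146 - j$)
$\sqrt{s 18 + a{\left(37 \right)}} = \sqrt{\left(-95\right) 18 - 183} = \sqrt{-1710 - 183} = \sqrt{-1893} = i \sqrt{1893}$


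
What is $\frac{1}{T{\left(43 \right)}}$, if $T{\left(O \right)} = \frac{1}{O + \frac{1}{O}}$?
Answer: $\frac{1850}{43} \approx 43.023$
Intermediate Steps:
$\frac{1}{T{\left(43 \right)}} = \frac{1}{43 \frac{1}{1 + 43^{2}}} = \frac{1}{43 \frac{1}{1 + 1849}} = \frac{1}{43 \cdot \frac{1}{1850}} = \frac{1}{\frac{43}{1850}} = \frac{1850}{43}$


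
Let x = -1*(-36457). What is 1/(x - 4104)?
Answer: 1/32353 ≈ 3.0909e-5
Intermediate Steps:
x = 36457
1/(x - 4104) = 1/(36457 - 4104) = 1/32353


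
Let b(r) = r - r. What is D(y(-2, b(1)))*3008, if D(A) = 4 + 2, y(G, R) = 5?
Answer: 18048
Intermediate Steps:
b(r) = 0
D(A) = 6
D(y(-2, b(1)))*3008 = 6*3008 = 18048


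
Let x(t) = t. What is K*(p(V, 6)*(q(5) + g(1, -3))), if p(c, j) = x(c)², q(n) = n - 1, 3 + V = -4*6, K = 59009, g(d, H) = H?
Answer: 43017561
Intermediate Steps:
V = -27 (V = -3 - 4*6 = -3 - 24 = -27)
q(n) = -1 + n
p(c, j) = c²
K*(p(V, 6)*(q(5) + g(1, -3))) = 59009*((-27)²*((-1 + 5) - 3)) = 59009*(729*(4 - 3)) = 59009*(729*1) = 59009*729 = 43017561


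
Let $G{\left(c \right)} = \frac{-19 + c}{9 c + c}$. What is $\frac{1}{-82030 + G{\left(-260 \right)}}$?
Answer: $- \frac{2600}{213277721} \approx -1.2191 \cdot 10^{-5}$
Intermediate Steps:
$G{\left(c \right)} = \frac{-19 + c}{10 c}$
$\frac{1}{-82030 + G{\left(-260 \right)}} = \frac{1}{-82030 + \frac{-19 - 260}{10 \left(-260\right)}} = \frac{1}{-82030 + \frac{1}{10} \left(- \frac{1}{260}\right) \left(-279\right)} = \frac{1}{-82030 + \frac{279}{2600}} = \frac{1}{- \frac{213277721}{2600}} = - \frac{2600}{213277721}$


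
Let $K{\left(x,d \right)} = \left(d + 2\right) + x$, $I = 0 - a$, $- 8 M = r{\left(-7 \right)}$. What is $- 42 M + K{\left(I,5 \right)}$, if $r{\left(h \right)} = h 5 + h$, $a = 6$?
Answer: $- \frac{439}{2} \approx -219.5$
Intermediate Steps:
$r{\left(h \right)} = 6 h$ ($r{\left(h \right)} = 5 h + h = 6 h$)
$M = \frac{21}{4}$ ($M = - \frac{6 \left(-7\right)}{8} = \left(- \frac{1}{8}\right) \left(-42\right) = \frac{21}{4} \approx 5.25$)
$I = -6$ ($I = 0 - 6 = -6$)
$K{\left(x,d \right)} = 2 + d + x$ ($K{\left(x,d \right)} = \left(2 + d\right) + x = 2 + d + x$)
$- 42 M + K{\left(I,5 \right)} = \left(-42\right) \frac{21}{4} + \left(2 + 5 - 6\right) = - \frac{441}{2} + 1 = - \frac{439}{2}$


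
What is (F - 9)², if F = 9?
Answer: 0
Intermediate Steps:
(F - 9)² = (9 - 9)² = 0² = 0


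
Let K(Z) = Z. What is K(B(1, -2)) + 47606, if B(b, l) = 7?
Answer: 47613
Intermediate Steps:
K(B(1, -2)) + 47606 = 7 + 47606 = 47613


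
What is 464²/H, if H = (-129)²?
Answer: 215296/16641 ≈ 12.938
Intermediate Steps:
H = 16641
464²/H = 464²/16641 = 215296*(1/16641) = 215296/16641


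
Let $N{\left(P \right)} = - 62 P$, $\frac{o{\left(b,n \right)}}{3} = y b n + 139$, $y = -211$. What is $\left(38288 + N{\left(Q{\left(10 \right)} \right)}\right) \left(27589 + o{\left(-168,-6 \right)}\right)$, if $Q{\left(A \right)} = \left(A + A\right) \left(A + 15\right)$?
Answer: $-4446102704$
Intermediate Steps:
$o{\left(b,n \right)} = 417 - 633 b n$ ($o{\left(b,n \right)} = 3 \left(- 211 b n + 139\right) = 3 \left(139 - 211 b n\right) = 417 - 633 b n$)
$Q{\left(A \right)} = 2 A \left(15 + A\right)$
$\left(38288 + N{\left(Q{\left(10 \right)} \right)}\right) \left(27589 + o{\left(-168,-6 \right)}\right) = \left(38288 - 62 \cdot 2 \cdot 10 \left(15 + 10\right)\right) \left(27589 + \left(417 - \left(-106344\right) \left(-6\right)\right)\right) = \left(38288 - 62 \cdot 2 \cdot 10 \cdot 25\right) \left(27589 + \left(417 - 638064\right)\right) = \left(38288 - 31000\right) \left(27589 - 637647\right) = \left(38288 - 31000\right) \left(-610058\right) = 7288 \left(-610058\right) = -4446102704$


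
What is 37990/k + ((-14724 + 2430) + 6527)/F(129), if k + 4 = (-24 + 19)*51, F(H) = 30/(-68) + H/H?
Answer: -51506012/4921 ≈ -10467.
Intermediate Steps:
F(H) = 19/34 (F(H) = 30*(-1/68) + 1 = -15/34 + 1 = 19/34)
k = -259 (k = -4 + (-24 + 19)*51 = -4 - 5*51 = -4 - 255 = -259)
37990/k + ((-14724 + 2430) + 6527)/F(129) = 37990/(-259) + ((-14724 + 2430) + 6527)/(19/34) = 37990*(-1/259) + (-12294 + 6527)*(34/19) = -37990/259 - 5767*34/19 = -37990/259 - 196078/19 = -51506012/4921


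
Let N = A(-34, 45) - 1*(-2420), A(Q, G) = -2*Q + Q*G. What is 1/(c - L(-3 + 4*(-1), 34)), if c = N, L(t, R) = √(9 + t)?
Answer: 479/458881 + √2/917762 ≈ 0.0010454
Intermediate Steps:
A(Q, G) = -2*Q + G*Q
N = 958 (N = -34*(-2 + 45) - 1*(-2420) = -34*43 + 2420 = -1462 + 2420 = 958)
c = 958
1/(c - L(-3 + 4*(-1), 34)) = 1/(958 - √(9 + (-3 + 4*(-1)))) = 1/(958 - √(9 + (-3 - 4))) = 1/(958 - √(9 - 7)) = 1/(958 - √2)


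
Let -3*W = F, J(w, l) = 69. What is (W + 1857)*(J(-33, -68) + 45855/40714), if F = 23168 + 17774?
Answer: -33662828297/40714 ≈ -8.2681e+5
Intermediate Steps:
F = 40942
W = -40942/3 (W = -⅓*40942 = -40942/3 ≈ -13647.)
(W + 1857)*(J(-33, -68) + 45855/40714) = (-40942/3 + 1857)*(69 + 45855/40714) = -35371*(69 + 45855*(1/40714))/3 = -35371*(69 + 45855/40714)/3 = -35371/3*2855121/40714 = -33662828297/40714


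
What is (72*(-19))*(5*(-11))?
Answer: 75240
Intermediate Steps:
(72*(-19))*(5*(-11)) = -1368*(-55) = 75240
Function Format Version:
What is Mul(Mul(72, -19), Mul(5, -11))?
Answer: 75240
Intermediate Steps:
Mul(Mul(72, -19), Mul(5, -11)) = Mul(-1368, -55) = 75240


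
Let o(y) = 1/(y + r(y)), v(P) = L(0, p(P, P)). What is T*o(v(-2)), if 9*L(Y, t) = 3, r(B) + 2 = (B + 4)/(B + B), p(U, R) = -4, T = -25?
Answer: -150/29 ≈ -5.1724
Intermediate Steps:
r(B) = -2 + (4 + B)/(2*B) (r(B) = -2 + (B + 4)/(B + B) = -2 + (4 + B)/((2*B)) = -2 + (4 + B)*(1/(2*B)) = -2 + (4 + B)/(2*B))
L(Y, t) = ⅓ (L(Y, t) = (⅑)*3 = ⅓)
v(P) = ⅓
o(y) = 1/(-3/2 + y + 2/y) (o(y) = 1/(y + (-3/2 + 2/y)) = 1/(-3/2 + y + 2/y))
T*o(v(-2)) = -50/(3*(4 + (-3 + 2*(⅓))/3)) = -50/(3*(4 + (-3 + ⅔)/3)) = -50/(3*(4 + (⅓)*(-7/3))) = -50/(3*(4 - 7/9)) = -50/(3*29/9) = -50*9/(3*29) = -25*6/29 = -150/29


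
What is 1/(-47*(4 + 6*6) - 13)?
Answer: -1/1893 ≈ -0.00052826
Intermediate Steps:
1/(-47*(4 + 6*6) - 13) = 1/(-47*(4 + 36) - 13) = 1/(-47*40 - 13) = 1/(-1880 - 13) = 1/(-1893) = -1/1893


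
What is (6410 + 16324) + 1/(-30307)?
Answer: 688999337/30307 ≈ 22734.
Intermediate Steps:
(6410 + 16324) + 1/(-30307) = 22734 - 1/30307 = 688999337/30307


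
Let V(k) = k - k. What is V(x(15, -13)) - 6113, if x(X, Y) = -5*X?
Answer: -6113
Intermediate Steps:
V(k) = 0
V(x(15, -13)) - 6113 = 0 - 6113 = -6113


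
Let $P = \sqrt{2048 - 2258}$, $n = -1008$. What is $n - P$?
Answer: $-1008 - i \sqrt{210} \approx -1008.0 - 14.491 i$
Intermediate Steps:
$P = i \sqrt{210}$ ($P = \sqrt{-210} = i \sqrt{210} \approx 14.491 i$)
$n - P = -1008 - i \sqrt{210}$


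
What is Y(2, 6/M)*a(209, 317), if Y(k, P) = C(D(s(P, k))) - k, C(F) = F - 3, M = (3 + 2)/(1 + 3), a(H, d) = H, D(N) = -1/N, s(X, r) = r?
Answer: -2299/2 ≈ -1149.5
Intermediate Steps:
M = 5/4 ≈ 1.2500
C(F) = -3 + F
Y(k, P) = -3 - k - 1/k (Y(k, P) = (-3 - 1/k) - k = -3 - k - 1/k)
Y(2, 6/M)*a(209, 317) = (-3 - 1*2 - 1/2)*209 = (-3 - 2 - 1*1/2)*209 = (-3 - 2 - 1/2)*209 = -11/2*209 = -2299/2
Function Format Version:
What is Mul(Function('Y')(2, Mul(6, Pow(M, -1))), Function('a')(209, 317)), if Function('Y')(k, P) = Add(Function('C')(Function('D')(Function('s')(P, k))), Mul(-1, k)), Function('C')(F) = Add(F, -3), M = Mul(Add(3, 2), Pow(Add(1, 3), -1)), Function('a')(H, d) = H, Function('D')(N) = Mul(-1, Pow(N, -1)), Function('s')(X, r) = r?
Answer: Rational(-2299, 2) ≈ -1149.5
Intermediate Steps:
M = Rational(5, 4) (M = Mul(5, Pow(4, -1)) = Mul(5, Rational(1, 4)) = Rational(5, 4) ≈ 1.2500)
Function('C')(F) = Add(-3, F)
Function('Y')(k, P) = Add(-3, Mul(-1, k), Mul(-1, Pow(k, -1))) (Function('Y')(k, P) = Add(Add(-3, Mul(-1, Pow(k, -1))), Mul(-1, k)) = Add(-3, Mul(-1, k), Mul(-1, Pow(k, -1))))
Mul(Function('Y')(2, Mul(6, Pow(M, -1))), Function('a')(209, 317)) = Mul(Add(-3, Mul(-1, 2), Mul(-1, Pow(2, -1))), 209) = Mul(Add(-3, -2, Mul(-1, Rational(1, 2))), 209) = Mul(Add(-3, -2, Rational(-1, 2)), 209) = Mul(Rational(-11, 2), 209) = Rational(-2299, 2)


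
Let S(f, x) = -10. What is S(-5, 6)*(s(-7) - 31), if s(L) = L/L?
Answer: 300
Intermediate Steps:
s(L) = 1
S(-5, 6)*(s(-7) - 31) = -10*(1 - 31) = -10*(-30) = 300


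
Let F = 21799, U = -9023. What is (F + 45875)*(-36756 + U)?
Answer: -3098048046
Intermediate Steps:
(F + 45875)*(-36756 + U) = (21799 + 45875)*(-36756 - 9023) = 67674*(-45779) = -3098048046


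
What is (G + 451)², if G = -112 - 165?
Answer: 30276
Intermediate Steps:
G = -277
(G + 451)² = (-277 + 451)² = 174² = 30276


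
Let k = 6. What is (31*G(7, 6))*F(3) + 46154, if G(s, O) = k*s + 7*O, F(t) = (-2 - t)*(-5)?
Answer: 111254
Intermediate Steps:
F(t) = 10 + 5*t
G(s, O) = 6*s + 7*O
(31*G(7, 6))*F(3) + 46154 = (31*(6*7 + 7*6))*(10 + 5*3) + 46154 = (31*(42 + 42))*(10 + 15) + 46154 = (31*84)*25 + 46154 = 2604*25 + 46154 = 65100 + 46154 = 111254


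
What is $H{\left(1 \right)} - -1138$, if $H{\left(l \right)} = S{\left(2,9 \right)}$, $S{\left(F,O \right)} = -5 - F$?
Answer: $1131$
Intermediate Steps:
$H{\left(l \right)} = -7$ ($H{\left(l \right)} = -5 - 2 = -7$)
$H{\left(1 \right)} - -1138 = -7 - -1138 = -7 + 1138 = 1131$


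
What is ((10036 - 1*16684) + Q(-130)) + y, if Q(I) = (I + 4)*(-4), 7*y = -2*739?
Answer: -44486/7 ≈ -6355.1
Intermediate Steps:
y = -1478/7 (y = (-2*739)/7 = (⅐)*(-1478) = -1478/7 ≈ -211.14)
Q(I) = -16 - 4*I (Q(I) = (4 + I)*(-4) = -16 - 4*I)
((10036 - 1*16684) + Q(-130)) + y = ((10036 - 1*16684) + (-16 - 4*(-130))) - 1478/7 = ((10036 - 16684) + (-16 + 520)) - 1478/7 = (-6648 + 504) - 1478/7 = -6144 - 1478/7 = -44486/7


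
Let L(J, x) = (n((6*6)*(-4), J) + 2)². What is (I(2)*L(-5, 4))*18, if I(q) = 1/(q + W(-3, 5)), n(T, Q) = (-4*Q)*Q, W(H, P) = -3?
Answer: -172872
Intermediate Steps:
n(T, Q) = -4*Q²
L(J, x) = (2 - 4*J²)² (L(J, x) = (-4*J² + 2)² = (2 - 4*J²)²)
I(q) = 1/(-3 + q) (I(q) = 1/(q - 3) = 1/(-3 + q))
(I(2)*L(-5, 4))*18 = ((4*(-1 + 2*(-5)²)²)/(-3 + 2))*18 = ((4*(-1 + 2*25)²)/(-1))*18 = -4*(-1 + 50)²*18 = -4*49²*18 = -4*2401*18 = -1*9604*18 = -9604*18 = -172872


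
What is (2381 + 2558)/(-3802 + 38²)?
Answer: -4939/2358 ≈ -2.0946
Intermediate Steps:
(2381 + 2558)/(-3802 + 38²) = 4939/(-3802 + 1444) = 4939/(-2358) = 4939*(-1/2358) = -4939/2358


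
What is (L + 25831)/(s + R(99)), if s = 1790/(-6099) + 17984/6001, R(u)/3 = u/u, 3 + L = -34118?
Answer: -303414820710/208742923 ≈ -1453.5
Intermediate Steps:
L = -34121 (L = -3 - 34118 = -34121)
R(u) = 3 (R(u) = 3*(u/u) = 3*1 = 3)
s = 98942626/36600099 (s = 1790*(-1/6099) + 17984*(1/6001) = -1790/6099 + 17984/6001 = 98942626/36600099 ≈ 2.7033)
(L + 25831)/(s + R(99)) = (-34121 + 25831)/(98942626/36600099 + 3) = -8290/208742923/36600099 = -8290*36600099/208742923 = -303414820710/208742923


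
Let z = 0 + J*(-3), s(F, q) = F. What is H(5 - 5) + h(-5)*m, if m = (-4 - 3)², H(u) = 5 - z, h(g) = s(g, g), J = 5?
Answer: -225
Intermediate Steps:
h(g) = g
z = -15 (z = 0 + 5*(-3) = 0 - 15 = -15)
H(u) = 20 (H(u) = 5 - 1*(-15) = 5 + 15 = 20)
m = 49 (m = (-7)² = 49)
H(5 - 5) + h(-5)*m = 20 - 5*49 = 20 - 245 = -225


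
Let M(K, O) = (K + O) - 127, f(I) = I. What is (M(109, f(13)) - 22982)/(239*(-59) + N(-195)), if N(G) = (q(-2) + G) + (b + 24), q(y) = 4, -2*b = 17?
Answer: 45974/28553 ≈ 1.6101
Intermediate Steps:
b = -17/2 (b = -½*17 = -17/2 ≈ -8.5000)
M(K, O) = -127 + K + O
N(G) = 39/2 + G (N(G) = (4 + G) + (-17/2 + 24) = (4 + G) + 31/2 = 39/2 + G)
(M(109, f(13)) - 22982)/(239*(-59) + N(-195)) = ((-127 + 109 + 13) - 22982)/(239*(-59) + (39/2 - 195)) = (-5 - 22982)/(-14101 - 351/2) = -22987/(-28553/2) = -22987*(-2/28553) = 45974/28553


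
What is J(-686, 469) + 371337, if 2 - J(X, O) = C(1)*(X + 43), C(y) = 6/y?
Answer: 375197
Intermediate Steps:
J(X, O) = -256 - 6*X (J(X, O) = 2 - 6/1*(X + 43) = 2 - 6*1*(43 + X) = 2 - 6*(43 + X) = 2 - (258 + 6*X) = 2 + (-258 - 6*X) = -256 - 6*X)
J(-686, 469) + 371337 = (-256 - 6*(-686)) + 371337 = (-256 + 4116) + 371337 = 3860 + 371337 = 375197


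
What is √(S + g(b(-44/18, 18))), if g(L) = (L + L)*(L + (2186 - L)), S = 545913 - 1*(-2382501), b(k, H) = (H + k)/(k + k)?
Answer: √352654874/11 ≈ 1707.2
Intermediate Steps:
b(k, H) = (H + k)/(2*k) (b(k, H) = (H + k)/((2*k)) = (H + k)*(1/(2*k)) = (H + k)/(2*k))
S = 2928414 (S = 545913 + 2382501 = 2928414)
g(L) = 4372*L (g(L) = (2*L)*2186 = 4372*L)
√(S + g(b(-44/18, 18))) = √(2928414 + 4372*((18 - 44/18)/(2*((-44/18))))) = √(2928414 + 4372*((18 - 44*1/18)/(2*((-44*1/18))))) = √(2928414 + 4372*((18 - 22/9)/(2*(-22/9)))) = √(2928414 + 4372*((½)*(-9/22)*(140/9))) = √(2928414 + 4372*(-35/11)) = √(2928414 - 153020/11) = √(32059534/11) = √352654874/11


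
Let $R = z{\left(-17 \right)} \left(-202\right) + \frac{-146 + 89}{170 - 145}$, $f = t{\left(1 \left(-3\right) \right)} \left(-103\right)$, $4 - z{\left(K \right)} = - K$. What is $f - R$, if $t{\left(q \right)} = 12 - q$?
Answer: $- \frac{104218}{25} \approx -4168.7$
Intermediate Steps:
$z{\left(K \right)} = 4 + K$ ($z{\left(K \right)} = 4 - - K = 4 + K$)
$f = -1545$ ($f = \left(12 - 1 \left(-3\right)\right) \left(-103\right) = \left(12 - -3\right) \left(-103\right) = \left(12 + 3\right) \left(-103\right) = 15 \left(-103\right) = -1545$)
$R = \frac{65593}{25}$ ($R = \left(4 - 17\right) \left(-202\right) + \frac{-146 + 89}{170 - 145} = \left(-13\right) \left(-202\right) - \frac{57}{25} = 2626 - \frac{57}{25} = \frac{65593}{25} \approx 2623.7$)
$f - R = -1545 - \frac{65593}{25} = - \frac{104218}{25}$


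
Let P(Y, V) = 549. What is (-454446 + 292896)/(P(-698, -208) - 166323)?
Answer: 26925/27629 ≈ 0.97452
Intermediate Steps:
(-454446 + 292896)/(P(-698, -208) - 166323) = (-454446 + 292896)/(549 - 166323) = -161550/(-165774) = -161550*(-1/165774) = 26925/27629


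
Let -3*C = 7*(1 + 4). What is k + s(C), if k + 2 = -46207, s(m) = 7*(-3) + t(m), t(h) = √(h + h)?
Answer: -46230 + I*√210/3 ≈ -46230.0 + 4.8305*I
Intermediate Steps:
t(h) = √2*√h (t(h) = √(2*h) = √2*√h)
C = -35/3 (C = -7*(1 + 4)/3 = -7*5/3 = -⅓*35 = -35/3 ≈ -11.667)
s(m) = -21 + √2*√m (s(m) = 7*(-3) + √2*√m = -21 + √2*√m)
k = -46209 (k = -2 - 46207 = -46209)
k + s(C) = -46209 + (-21 + √2*√(-35/3)) = -46209 + (-21 + √2*(I*√105/3)) = -46209 + (-21 + I*√210/3) = -46230 + I*√210/3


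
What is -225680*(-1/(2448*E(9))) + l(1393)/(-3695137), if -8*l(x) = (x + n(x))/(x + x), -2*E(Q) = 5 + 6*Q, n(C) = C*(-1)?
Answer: -28210/9027 ≈ -3.1251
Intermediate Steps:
n(C) = -C
E(Q) = -5/2 - 3*Q (E(Q) = -(5 + 6*Q)/2 = -5/2 - 3*Q)
l(x) = 0 (l(x) = -(x - x)/(8*(x + x)) = -0/(2*x) = -0*1/(2*x) = -1/8*0 = 0)
-225680*(-1/(2448*E(9))) + l(1393)/(-3695137) = -225680*(-1/(2448*(-5/2 - 3*9))) + 0/(-3695137) = -225680*(-1/(2448*(-5/2 - 27))) + 0*(-1/3695137) = -225680/(-59/2*(-72)*34) + 0 = -225680/(2124*34) + 0 = -225680/72216 + 0 = -225680*1/72216 + 0 = -28210/9027 + 0 = -28210/9027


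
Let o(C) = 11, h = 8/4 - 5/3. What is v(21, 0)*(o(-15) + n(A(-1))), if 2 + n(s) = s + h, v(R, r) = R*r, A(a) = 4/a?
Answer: 0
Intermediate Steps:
h = 1/3 (h = 8*(1/4) - 5*1/3 = 2 - 5/3 = 1/3 ≈ 0.33333)
n(s) = -5/3 + s (n(s) = -2 + (s + 1/3) = -2 + (1/3 + s) = -5/3 + s)
v(21, 0)*(o(-15) + n(A(-1))) = (21*0)*(11 + (-5/3 + 4/(-1))) = 0*(11 + (-5/3 + 4*(-1))) = 0*(11 + (-5/3 - 4)) = 0*(11 - 17/3) = 0*(16/3) = 0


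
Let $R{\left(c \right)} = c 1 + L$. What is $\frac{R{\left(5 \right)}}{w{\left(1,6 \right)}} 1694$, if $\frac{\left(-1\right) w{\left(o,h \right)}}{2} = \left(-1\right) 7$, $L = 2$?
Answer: $847$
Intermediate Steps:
$w{\left(o,h \right)} = 14$ ($w{\left(o,h \right)} = - 2 \left(\left(-1\right) 7\right) = \left(-2\right) \left(-7\right) = 14$)
$R{\left(c \right)} = 2 + c$ ($R{\left(c \right)} = c 1 + 2 = c + 2 = 2 + c$)
$\frac{R{\left(5 \right)}}{w{\left(1,6 \right)}} 1694 = \frac{2 + 5}{14} \cdot 1694 = 7 \cdot \frac{1}{14} \cdot 1694 = \frac{1}{2} \cdot 1694 = 847$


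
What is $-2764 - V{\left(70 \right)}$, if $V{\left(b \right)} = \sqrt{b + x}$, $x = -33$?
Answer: $-2764 - \sqrt{37} \approx -2770.1$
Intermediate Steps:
$V{\left(b \right)} = \sqrt{-33 + b}$ ($V{\left(b \right)} = \sqrt{b - 33} = \sqrt{-33 + b}$)
$-2764 - V{\left(70 \right)} = -2764 - \sqrt{-33 + 70} = -2764 - \sqrt{37}$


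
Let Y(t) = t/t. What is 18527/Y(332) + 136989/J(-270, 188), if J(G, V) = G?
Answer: 540589/30 ≈ 18020.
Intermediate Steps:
Y(t) = 1
18527/Y(332) + 136989/J(-270, 188) = 18527/1 + 136989/(-270) = 18527*1 + 136989*(-1/270) = 18527 - 15221/30 = 540589/30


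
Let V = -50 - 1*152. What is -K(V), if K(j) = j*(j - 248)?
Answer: -90900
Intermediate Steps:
V = -202 (V = -50 - 152 = -202)
K(j) = j*(-248 + j)
-K(V) = -(-202)*(-248 - 202) = -(-202)*(-450) = -1*90900 = -90900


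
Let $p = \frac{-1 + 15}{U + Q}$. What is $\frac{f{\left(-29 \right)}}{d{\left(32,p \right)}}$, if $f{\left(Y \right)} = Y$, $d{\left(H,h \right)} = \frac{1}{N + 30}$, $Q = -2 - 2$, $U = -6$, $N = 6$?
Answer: $-1044$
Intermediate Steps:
$Q = -4$ ($Q = -2 - 2 = -4$)
$p = - \frac{7}{5}$ ($p = \frac{-1 + 15}{-6 - 4} = \frac{14}{-10} = 14 \left(- \frac{1}{10}\right) = - \frac{7}{5} \approx -1.4$)
$d{\left(H,h \right)} = \frac{1}{36}$ ($d{\left(H,h \right)} = \frac{1}{6 + 30} = \frac{1}{36}$)
$\frac{f{\left(-29 \right)}}{d{\left(32,p \right)}} = - 29 \frac{1}{\frac{1}{36}} = \left(-29\right) 36 = -1044$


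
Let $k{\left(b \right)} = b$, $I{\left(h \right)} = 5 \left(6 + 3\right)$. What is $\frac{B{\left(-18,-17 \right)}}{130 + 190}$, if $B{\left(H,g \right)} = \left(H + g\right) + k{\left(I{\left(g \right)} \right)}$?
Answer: $\frac{1}{32} \approx 0.03125$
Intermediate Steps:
$I{\left(h \right)} = 45$ ($I{\left(h \right)} = 5 \cdot 9 = 45$)
$B{\left(H,g \right)} = 45 + H + g$ ($B{\left(H,g \right)} = \left(H + g\right) + 45 = 45 + H + g$)
$\frac{B{\left(-18,-17 \right)}}{130 + 190} = \frac{45 - 18 - 17}{130 + 190} = \frac{10}{320} = 10 \cdot \frac{1}{320} = \frac{1}{32}$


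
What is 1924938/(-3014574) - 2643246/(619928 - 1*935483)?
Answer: 408935380923/52847994365 ≈ 7.7380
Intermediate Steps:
1924938/(-3014574) - 2643246/(619928 - 1*935483) = 1924938*(-1/3014574) - 2643246/(619928 - 935483) = -320823/502429 - 2643246/(-315555) = -320823/502429 - 2643246*(-1/315555) = -320823/502429 + 881082/105185 = 408935380923/52847994365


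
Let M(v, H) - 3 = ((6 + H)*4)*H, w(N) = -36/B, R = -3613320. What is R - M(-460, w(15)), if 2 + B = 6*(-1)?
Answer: -3613512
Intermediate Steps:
B = -8 (B = -2 + 6*(-1) = -2 - 6 = -8)
w(N) = 9/2 (w(N) = -36/(-8) = -36*(-⅛) = 9/2)
M(v, H) = 3 + H*(24 + 4*H) (M(v, H) = 3 + ((6 + H)*4)*H = 3 + (24 + 4*H)*H = 3 + H*(24 + 4*H))
R - M(-460, w(15)) = -3613320 - (3 + 4*(9/2)² + 24*(9/2)) = -3613320 - (3 + 4*(81/4) + 108) = -3613320 - (3 + 81 + 108) = -3613320 - 1*192 = -3613320 - 192 = -3613512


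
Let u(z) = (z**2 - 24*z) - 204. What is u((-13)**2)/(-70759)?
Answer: -24301/70759 ≈ -0.34343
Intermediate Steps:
u(z) = -204 + z**2 - 24*z
u((-13)**2)/(-70759) = (-204 + ((-13)**2)**2 - 24*(-13)**2)/(-70759) = (-204 + 169**2 - 24*169)*(-1/70759) = (-204 + 28561 - 4056)*(-1/70759) = 24301*(-1/70759) = -24301/70759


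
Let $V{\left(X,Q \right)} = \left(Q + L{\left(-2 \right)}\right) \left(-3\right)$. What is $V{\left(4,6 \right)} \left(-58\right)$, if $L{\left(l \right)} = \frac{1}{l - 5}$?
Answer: $\frac{7134}{7} \approx 1019.1$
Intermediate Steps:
$L{\left(l \right)} = \frac{1}{-5 + l}$
$V{\left(X,Q \right)} = \frac{3}{7} - 3 Q$ ($V{\left(X,Q \right)} = \left(Q + \frac{1}{-5 - 2}\right) \left(-3\right) = \left(Q + \frac{1}{-7}\right) \left(-3\right) = \left(Q - \frac{1}{7}\right) \left(-3\right) = \left(- \frac{1}{7} + Q\right) \left(-3\right) = \frac{3}{7} - 3 Q$)
$V{\left(4,6 \right)} \left(-58\right) = \left(\frac{3}{7} - 18\right) \left(-58\right) = \left(- \frac{123}{7}\right) \left(-58\right) = \frac{7134}{7}$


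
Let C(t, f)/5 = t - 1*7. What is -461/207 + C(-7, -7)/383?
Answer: -191053/79281 ≈ -2.4098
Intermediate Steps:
C(t, f) = -35 + 5*t (C(t, f) = 5*(t - 1*7) = 5*(t - 7) = 5*(-7 + t) = -35 + 5*t)
-461/207 + C(-7, -7)/383 = -461/207 + (-35 + 5*(-7))/383 = -461*1/207 + (-35 - 35)*(1/383) = -461/207 - 70*1/383 = -461/207 - 70/383 = -191053/79281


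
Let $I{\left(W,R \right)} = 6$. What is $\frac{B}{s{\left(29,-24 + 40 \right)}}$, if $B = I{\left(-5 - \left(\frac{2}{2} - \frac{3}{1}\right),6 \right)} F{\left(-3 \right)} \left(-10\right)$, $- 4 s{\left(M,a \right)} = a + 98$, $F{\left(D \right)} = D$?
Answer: $- \frac{120}{19} \approx -6.3158$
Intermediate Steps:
$s{\left(M,a \right)} = - \frac{49}{2} - \frac{a}{4}$ ($s{\left(M,a \right)} = - \frac{a + 98}{4} = - \frac{98 + a}{4} = - \frac{49}{2} - \frac{a}{4}$)
$B = 180$ ($B = 6 \left(-3\right) \left(-10\right) = \left(-18\right) \left(-10\right) = 180$)
$\frac{B}{s{\left(29,-24 + 40 \right)}} = \frac{180}{- \frac{49}{2} - \frac{-24 + 40}{4}} = \frac{180}{- \frac{49}{2} - 4} = \frac{180}{- \frac{57}{2}} = 180 \left(- \frac{2}{57}\right) = - \frac{120}{19}$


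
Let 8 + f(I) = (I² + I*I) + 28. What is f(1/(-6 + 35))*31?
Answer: 521482/841 ≈ 620.07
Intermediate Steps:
f(I) = 20 + 2*I² (f(I) = -8 + ((I² + I*I) + 28) = -8 + ((I² + I²) + 28) = -8 + (2*I² + 28) = -8 + (28 + 2*I²) = 20 + 2*I²)
f(1/(-6 + 35))*31 = (20 + 2*(1/(-6 + 35))²)*31 = (20 + 2*(1/29)²)*31 = (20 + 2*(1/841))*31 = (20 + 2/841)*31 = (16822/841)*31 = 521482/841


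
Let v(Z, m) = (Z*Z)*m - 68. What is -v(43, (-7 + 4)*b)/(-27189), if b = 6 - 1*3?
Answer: -16709/27189 ≈ -0.61455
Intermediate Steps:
b = 3 (b = 6 - 3 = 3)
v(Z, m) = -68 + m*Z**2 (v(Z, m) = Z**2*m - 68 = m*Z**2 - 68 = -68 + m*Z**2)
-v(43, (-7 + 4)*b)/(-27189) = -(-68 + ((-7 + 4)*3)*43**2)/(-27189) = -(-68 - 3*3*1849)*(-1/27189) = -(-68 - 9*1849)*(-1/27189) = -(-68 - 16641)*(-1/27189) = -1*(-16709)*(-1/27189) = 16709*(-1/27189) = -16709/27189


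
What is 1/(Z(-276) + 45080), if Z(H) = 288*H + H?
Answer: -1/34684 ≈ -2.8832e-5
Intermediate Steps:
Z(H) = 289*H
1/(Z(-276) + 45080) = 1/(289*(-276) + 45080) = 1/(-79764 + 45080) = 1/(-34684) = -1/34684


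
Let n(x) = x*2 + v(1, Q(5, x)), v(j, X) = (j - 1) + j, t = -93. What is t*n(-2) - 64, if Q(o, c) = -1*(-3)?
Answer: 215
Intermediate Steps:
Q(o, c) = 3
v(j, X) = -1 + 2*j (v(j, X) = (-1 + j) + j = -1 + 2*j)
n(x) = 1 + 2*x (n(x) = x*2 + (-1 + 2*1) = 2*x + (-1 + 2) = 2*x + 1 = 1 + 2*x)
t*n(-2) - 64 = -93*(1 + 2*(-2)) - 64 = -93*(1 - 4) - 64 = -93*(-3) - 64 = 279 - 64 = 215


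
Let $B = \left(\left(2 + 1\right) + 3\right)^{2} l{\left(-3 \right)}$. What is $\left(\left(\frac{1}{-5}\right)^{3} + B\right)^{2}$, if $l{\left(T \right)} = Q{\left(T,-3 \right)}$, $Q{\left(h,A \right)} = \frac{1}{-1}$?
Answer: $\frac{20259001}{15625} \approx 1296.6$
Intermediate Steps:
$Q{\left(h,A \right)} = -1$
$l{\left(T \right)} = -1$
$B = -36$ ($B = \left(\left(2 + 1\right) + 3\right)^{2} \left(-1\right) = \left(3 + 3\right)^{2} \left(-1\right) = 6^{2} \left(-1\right) = 36 \left(-1\right) = -36$)
$\left(\left(\frac{1}{-5}\right)^{3} + B\right)^{2} = \left(\left(\frac{1}{-5}\right)^{3} - 36\right)^{2} = \left(\left(- \frac{1}{5}\right)^{3} - 36\right)^{2} = \left(- \frac{1}{125} - 36\right)^{2} = \left(- \frac{4501}{125}\right)^{2} = \frac{20259001}{15625}$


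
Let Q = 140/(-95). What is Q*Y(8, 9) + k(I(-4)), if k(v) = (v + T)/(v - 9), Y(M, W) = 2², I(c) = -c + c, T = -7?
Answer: -875/171 ≈ -5.1170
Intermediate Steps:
I(c) = 0
Y(M, W) = 4
k(v) = (-7 + v)/(-9 + v) (k(v) = (v - 7)/(v - 9) = (-7 + v)/(-9 + v))
Q = -28/19 (Q = 140*(-1/95) = -28/19 ≈ -1.4737)
Q*Y(8, 9) + k(I(-4)) = -28/19*4 + (-7 + 0)/(-9 + 0) = -112/19 - 7/(-9) = -112/19 - ⅑*(-7) = -112/19 + 7/9 = -875/171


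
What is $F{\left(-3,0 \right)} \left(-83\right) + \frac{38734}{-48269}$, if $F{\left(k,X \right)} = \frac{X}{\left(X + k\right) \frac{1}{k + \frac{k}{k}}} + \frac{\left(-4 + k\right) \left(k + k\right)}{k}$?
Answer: $\frac{56049844}{48269} \approx 1161.2$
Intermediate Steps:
$F{\left(k,X \right)} = -8 + 2 k + \frac{X \left(1 + k\right)}{X + k}$ ($F{\left(k,X \right)} = \frac{X}{\left(X + k\right) \frac{1}{k + 1}} + \frac{\left(-4 + k\right) 2 k}{k} = \frac{X}{\left(X + k\right) \frac{1}{1 + k}} + \frac{2 k \left(-4 + k\right)}{k} = \frac{X}{\frac{1}{1 + k} \left(X + k\right)} + \left(-8 + 2 k\right) = X \frac{1 + k}{X + k} + \left(-8 + 2 k\right) = \frac{X \left(1 + k\right)}{X + k} + \left(-8 + 2 k\right) = -8 + 2 k + \frac{X \left(1 + k\right)}{X + k}$)
$F{\left(-3,0 \right)} \left(-83\right) + \frac{38734}{-48269} = \frac{\left(-8\right) \left(-3\right) - 0 + 2 \left(-3\right)^{2} + 3 \cdot 0 \left(-3\right)}{0 - 3} \left(-83\right) + \frac{38734}{-48269} = \frac{24 + 0 + 2 \cdot 9 + 0}{-3} \left(-83\right) + 38734 \left(- \frac{1}{48269}\right) = - \frac{24 + 0 + 18 + 0}{3} \left(-83\right) - \frac{38734}{48269} = \left(- \frac{1}{3}\right) 42 \left(-83\right) - \frac{38734}{48269} = \left(-14\right) \left(-83\right) - \frac{38734}{48269} = 1162 - \frac{38734}{48269} = \frac{56049844}{48269}$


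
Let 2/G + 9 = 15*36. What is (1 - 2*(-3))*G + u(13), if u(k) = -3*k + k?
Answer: -13792/531 ≈ -25.974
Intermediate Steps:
u(k) = -2*k
G = 2/531 (G = 2/(-9 + 15*36) = 2/(-9 + 540) = 2/531 ≈ 0.0037665)
(1 - 2*(-3))*G + u(13) = (1 - 2*(-3))*(2/531) - 2*13 = (1 + 6)*(2/531) - 26 = 7*(2/531) - 26 = 14/531 - 26 = -13792/531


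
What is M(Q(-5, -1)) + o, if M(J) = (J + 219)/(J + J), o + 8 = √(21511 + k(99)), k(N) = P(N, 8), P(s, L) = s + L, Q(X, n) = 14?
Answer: 9/28 + 3*√2402 ≈ 147.35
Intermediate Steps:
P(s, L) = L + s
k(N) = 8 + N
o = -8 + 3*√2402 (o = -8 + √(21511 + (8 + 99)) = -8 + √(21511 + 107) = -8 + √21618 = -8 + 3*√2402 ≈ 139.03)
M(J) = (219 + J)/(2*J) (M(J) = (219 + J)/((2*J)) = (219 + J)*(1/(2*J)) = (219 + J)/(2*J))
M(Q(-5, -1)) + o = (½)*(219 + 14)/14 + (-8 + 3*√2402) = (½)*(1/14)*233 + (-8 + 3*√2402) = 233/28 + (-8 + 3*√2402) = 9/28 + 3*√2402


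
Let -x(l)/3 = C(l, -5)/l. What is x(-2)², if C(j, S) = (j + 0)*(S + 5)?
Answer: 0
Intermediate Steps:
C(j, S) = j*(5 + S)
x(l) = 0 (x(l) = -3*l*(5 - 5)/l = -3*l*0/l = -0/l = -3*0 = 0)
x(-2)² = 0² = 0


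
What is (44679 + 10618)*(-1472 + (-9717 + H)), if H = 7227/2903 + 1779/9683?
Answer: -17387856211475651/28109749 ≈ -6.1857e+8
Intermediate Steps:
H = 75143478/28109749 (H = 7227*(1/2903) + 1779*(1/9683) = 7227/2903 + 1779/9683 = 75143478/28109749 ≈ 2.6732)
(44679 + 10618)*(-1472 + (-9717 + H)) = (44679 + 10618)*(-1472 + (-9717 + 75143478/28109749)) = 55297*(-1472 - 273067287555/28109749) = 55297*(-314444838083/28109749) = -17387856211475651/28109749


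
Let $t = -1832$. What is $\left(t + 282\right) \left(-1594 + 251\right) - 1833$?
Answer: $2079817$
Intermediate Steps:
$\left(t + 282\right) \left(-1594 + 251\right) - 1833 = \left(-1832 + 282\right) \left(-1594 + 251\right) - 1833 = \left(-1550\right) \left(-1343\right) - 1833 = 2081650 - 1833 = 2079817$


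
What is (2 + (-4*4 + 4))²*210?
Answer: 21000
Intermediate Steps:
(2 + (-4*4 + 4))²*210 = (2 + (-16 + 4))²*210 = (2 - 12)²*210 = (-10)²*210 = 100*210 = 21000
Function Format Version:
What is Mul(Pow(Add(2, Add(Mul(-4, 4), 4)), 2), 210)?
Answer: 21000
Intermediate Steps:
Mul(Pow(Add(2, Add(Mul(-4, 4), 4)), 2), 210) = Mul(Pow(Add(2, Add(-16, 4)), 2), 210) = Mul(Pow(Add(2, -12), 2), 210) = Mul(Pow(-10, 2), 210) = Mul(100, 210) = 21000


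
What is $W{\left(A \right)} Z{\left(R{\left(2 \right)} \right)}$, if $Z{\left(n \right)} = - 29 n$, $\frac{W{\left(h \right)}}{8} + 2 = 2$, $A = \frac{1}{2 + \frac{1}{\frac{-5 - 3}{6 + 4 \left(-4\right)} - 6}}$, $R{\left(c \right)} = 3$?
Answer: $0$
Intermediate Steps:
$A = \frac{26}{47}$ ($A = \frac{1}{2 + \frac{1}{- \frac{8}{6 - 16} - 6}} = \frac{1}{2 + \frac{1}{- \frac{8}{-10} - 6}} = \frac{1}{2 + \frac{1}{\left(-8\right) \left(- \frac{1}{10}\right) - 6}} = \frac{1}{2 + \frac{1}{\frac{4}{5} - 6}} = \frac{1}{2 + \frac{1}{- \frac{26}{5}}} = \frac{1}{2 - \frac{5}{26}} = \frac{1}{\frac{47}{26}} = \frac{26}{47} \approx 0.55319$)
$W{\left(h \right)} = 0$ ($W{\left(h \right)} = -16 + 8 \cdot 2 = -16 + 16 = 0$)
$W{\left(A \right)} Z{\left(R{\left(2 \right)} \right)} = 0 \left(\left(-29\right) 3\right) = 0 \left(-87\right) = 0$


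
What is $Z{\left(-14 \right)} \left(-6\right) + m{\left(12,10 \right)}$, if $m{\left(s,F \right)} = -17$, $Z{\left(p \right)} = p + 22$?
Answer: $-65$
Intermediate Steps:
$Z{\left(p \right)} = 22 + p$
$Z{\left(-14 \right)} \left(-6\right) + m{\left(12,10 \right)} = \left(22 - 14\right) \left(-6\right) - 17 = 8 \left(-6\right) - 17 = -48 - 17 = -65$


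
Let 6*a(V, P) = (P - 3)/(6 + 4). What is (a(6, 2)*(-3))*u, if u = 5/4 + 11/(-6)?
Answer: -7/240 ≈ -0.029167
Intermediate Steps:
a(V, P) = -1/20 + P/60 (a(V, P) = ((P - 3)/(6 + 4))/6 = ((-3 + P)/10)/6 = ((-3 + P)*(⅒))/6 = (-3/10 + P/10)/6 = -1/20 + P/60)
u = -7/12 (u = 5*(¼) + 11*(-⅙) = 5/4 - 11/6 = -7/12 ≈ -0.58333)
(a(6, 2)*(-3))*u = ((-1/20 + (1/60)*2)*(-3))*(-7/12) = ((-1/20 + 1/30)*(-3))*(-7/12) = -1/60*(-3)*(-7/12) = (1/20)*(-7/12) = -7/240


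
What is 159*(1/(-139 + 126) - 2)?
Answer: -4293/13 ≈ -330.23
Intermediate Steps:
159*(1/(-139 + 126) - 2) = 159*(1/(-13) - 2) = 159*(-1/13 - 2) = 159*(-27/13) = -4293/13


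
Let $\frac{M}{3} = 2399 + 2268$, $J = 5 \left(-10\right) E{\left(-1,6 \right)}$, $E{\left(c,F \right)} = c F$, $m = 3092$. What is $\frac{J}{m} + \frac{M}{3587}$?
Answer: $\frac{11091798}{2772751} \approx 4.0003$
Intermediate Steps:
$E{\left(c,F \right)} = F c$
$J = 300$ ($J = 5 \left(-10\right) 6 \left(-1\right) = \left(-50\right) \left(-6\right) = 300$)
$M = 14001$ ($M = 3 \left(2399 + 2268\right) = 3 \cdot 4667 = 14001$)
$\frac{J}{m} + \frac{M}{3587} = \frac{300}{3092} + \frac{14001}{3587} = 300 \cdot \frac{1}{3092} + 14001 \cdot \frac{1}{3587} = \frac{75}{773} + \frac{14001}{3587} = \frac{11091798}{2772751}$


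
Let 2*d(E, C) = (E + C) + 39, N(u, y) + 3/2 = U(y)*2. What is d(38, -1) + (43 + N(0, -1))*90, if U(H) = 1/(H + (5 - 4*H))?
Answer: 7591/2 ≈ 3795.5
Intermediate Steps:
U(H) = 1/(5 - 3*H)
N(u, y) = -3/2 - 2/(-5 + 3*y) (N(u, y) = -3/2 - 1/(-5 + 3*y)*2 = -3/2 - 2/(-5 + 3*y))
d(E, C) = 39/2 + C/2 + E/2 (d(E, C) = ((E + C) + 39)/2 = ((C + E) + 39)/2 = (39 + C + E)/2 = 39/2 + C/2 + E/2)
d(38, -1) + (43 + N(0, -1))*90 = (39/2 + (1/2)*(-1) + (1/2)*38) + (43 + (11 - 9*(-1))/(2*(-5 + 3*(-1))))*90 = (39/2 - 1/2 + 19) + (43 + (11 + 9)/(2*(-5 - 3)))*90 = 38 + (43 + (1/2)*20/(-8))*90 = 38 + (43 + (1/2)*(-1/8)*20)*90 = 38 + (43 - 5/4)*90 = 38 + (167/4)*90 = 38 + 7515/2 = 7591/2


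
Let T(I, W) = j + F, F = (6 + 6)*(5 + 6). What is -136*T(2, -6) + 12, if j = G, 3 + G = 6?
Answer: -18348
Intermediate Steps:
G = 3 (G = -3 + 6 = 3)
F = 132 (F = 12*11 = 132)
j = 3
T(I, W) = 135 (T(I, W) = 3 + 132 = 135)
-136*T(2, -6) + 12 = -136*135 + 12 = -18360 + 12 = -18348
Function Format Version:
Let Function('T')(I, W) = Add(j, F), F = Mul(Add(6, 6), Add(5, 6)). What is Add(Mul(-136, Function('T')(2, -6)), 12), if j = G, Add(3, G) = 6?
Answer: -18348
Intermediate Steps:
G = 3 (G = Add(-3, 6) = 3)
F = 132 (F = Mul(12, 11) = 132)
j = 3
Function('T')(I, W) = 135 (Function('T')(I, W) = Add(3, 132) = 135)
Add(Mul(-136, Function('T')(2, -6)), 12) = Add(Mul(-136, 135), 12) = Add(-18360, 12) = -18348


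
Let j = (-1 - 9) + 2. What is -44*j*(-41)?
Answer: -14432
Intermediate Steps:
j = -8 (j = -10 + 2 = -8)
-44*j*(-41) = -44*(-8)*(-41) = 352*(-41) = -14432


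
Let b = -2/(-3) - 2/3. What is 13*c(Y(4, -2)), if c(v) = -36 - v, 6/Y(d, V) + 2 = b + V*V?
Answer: -507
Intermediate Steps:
b = 0 (b = -2*(-⅓) - 2*⅓ = ⅔ - ⅔ = 0)
Y(d, V) = 6/(-2 + V²) (Y(d, V) = 6/(-2 + (0 + V*V)) = 6/(-2 + (0 + V²)) = 6/(-2 + V²))
13*c(Y(4, -2)) = 13*(-36 - 6/(-2 + (-2)²)) = 13*(-36 - 6/(-2 + 4)) = 13*(-36 - 6/2) = 13*(-36 - 1*3) = 13*(-36 - 3) = 13*(-39) = -507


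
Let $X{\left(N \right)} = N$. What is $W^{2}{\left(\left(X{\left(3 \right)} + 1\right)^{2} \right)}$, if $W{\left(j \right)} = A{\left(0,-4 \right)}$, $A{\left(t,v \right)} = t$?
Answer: $0$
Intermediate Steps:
$W{\left(j \right)} = 0$
$W^{2}{\left(\left(X{\left(3 \right)} + 1\right)^{2} \right)} = 0^{2} = 0$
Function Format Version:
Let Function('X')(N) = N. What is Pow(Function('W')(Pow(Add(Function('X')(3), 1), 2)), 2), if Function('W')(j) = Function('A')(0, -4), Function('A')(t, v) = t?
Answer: 0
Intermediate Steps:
Function('W')(j) = 0
Pow(Function('W')(Pow(Add(Function('X')(3), 1), 2)), 2) = Pow(0, 2) = 0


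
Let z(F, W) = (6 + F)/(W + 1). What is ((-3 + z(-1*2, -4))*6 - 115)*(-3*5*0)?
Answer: 0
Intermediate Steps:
z(F, W) = (6 + F)/(1 + W)
((-3 + z(-1*2, -4))*6 - 115)*(-3*5*0) = ((-3 + (6 - 1*2)/(1 - 4))*6 - 115)*(-3*5*0) = ((-3 + (6 - 2)/(-3))*6 - 115)*(-15*0) = ((-3 - ⅓*4)*6 - 115)*0 = ((-3 - 4/3)*6 - 115)*0 = (-13/3*6 - 115)*0 = (-26 - 115)*0 = -141*0 = 0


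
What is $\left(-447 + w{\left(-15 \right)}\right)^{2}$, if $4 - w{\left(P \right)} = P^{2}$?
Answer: $446224$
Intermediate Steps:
$w{\left(P \right)} = 4 - P^{2}$
$\left(-447 + w{\left(-15 \right)}\right)^{2} = \left(-447 + \left(4 - \left(-15\right)^{2}\right)\right)^{2} = \left(-447 + \left(4 - 225\right)\right)^{2} = \left(-447 - 221\right)^{2} = \left(-668\right)^{2} = 446224$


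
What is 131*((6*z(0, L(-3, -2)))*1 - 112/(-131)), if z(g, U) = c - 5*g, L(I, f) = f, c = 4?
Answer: 3256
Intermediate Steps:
z(g, U) = 4 - 5*g
131*((6*z(0, L(-3, -2)))*1 - 112/(-131)) = 131*((6*(4 - 5*0))*1 - 112/(-131)) = 131*((6*(4 + 0))*1 - 112*(-1/131)) = 131*((6*4)*1 + 112/131) = 131*(24*1 + 112/131) = 131*(24 + 112/131) = 131*(3256/131) = 3256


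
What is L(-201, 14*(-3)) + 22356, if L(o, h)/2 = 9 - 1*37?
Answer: 22300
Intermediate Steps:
L(o, h) = -56 (L(o, h) = 2*(9 - 1*37) = 2*(9 - 37) = 2*(-28) = -56)
L(-201, 14*(-3)) + 22356 = -56 + 22356 = 22300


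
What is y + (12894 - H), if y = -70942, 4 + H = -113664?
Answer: 55620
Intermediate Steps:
H = -113668 (H = -4 - 113664 = -113668)
y + (12894 - H) = -70942 + (12894 - 1*(-113668)) = -70942 + (12894 + 113668) = -70942 + 126562 = 55620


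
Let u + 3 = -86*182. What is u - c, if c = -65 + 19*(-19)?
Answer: -15229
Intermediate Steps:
c = -426 (c = -65 - 361 = -426)
u = -15655 (u = -3 - 86*182 = -3 - 15652 = -15655)
u - c = -15655 - 1*(-426) = -15655 + 426 = -15229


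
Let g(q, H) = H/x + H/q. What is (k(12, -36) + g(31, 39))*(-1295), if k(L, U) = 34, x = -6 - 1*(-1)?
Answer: -1102304/31 ≈ -35558.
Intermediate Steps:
x = -5 (x = -6 + 1 = -5)
g(q, H) = -H/5 + H/q (g(q, H) = H/(-5) + H/q = H*(-1/5) + H/q = -H/5 + H/q)
(k(12, -36) + g(31, 39))*(-1295) = (34 + (-1/5*39 + 39/31))*(-1295) = (34 + (-39/5 + 39*(1/31)))*(-1295) = (34 + (-39/5 + 39/31))*(-1295) = (34 - 1014/155)*(-1295) = (4256/155)*(-1295) = -1102304/31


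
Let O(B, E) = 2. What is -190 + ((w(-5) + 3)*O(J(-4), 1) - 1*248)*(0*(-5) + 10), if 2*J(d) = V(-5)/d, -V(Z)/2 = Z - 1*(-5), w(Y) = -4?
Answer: -2690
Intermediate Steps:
V(Z) = -10 - 2*Z (V(Z) = -2*(Z - 1*(-5)) = -2*(Z + 5) = -2*(5 + Z) = -10 - 2*Z)
J(d) = 0 (J(d) = ((-10 - 2*(-5))/d)/2 = ((-10 + 10)/d)/2 = (0/d)/2 = (1/2)*0 = 0)
-190 + ((w(-5) + 3)*O(J(-4), 1) - 1*248)*(0*(-5) + 10) = -190 + ((-4 + 3)*2 - 1*248)*(0*(-5) + 10) = -190 + (-1*2 - 248)*(0 + 10) = -190 + (-2 - 248)*10 = -190 - 250*10 = -190 - 2500 = -2690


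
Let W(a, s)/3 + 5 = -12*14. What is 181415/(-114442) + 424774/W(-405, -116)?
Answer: -48706140493/59395398 ≈ -820.03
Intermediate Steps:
W(a, s) = -519 (W(a, s) = -15 + 3*(-12*14) = -15 + 3*(-168) = -15 - 504 = -519)
181415/(-114442) + 424774/W(-405, -116) = 181415/(-114442) + 424774/(-519) = 181415*(-1/114442) + 424774*(-1/519) = -181415/114442 - 424774/519 = -48706140493/59395398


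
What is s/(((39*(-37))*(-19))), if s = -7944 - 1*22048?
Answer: -29992/27417 ≈ -1.0939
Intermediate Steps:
s = -29992 (s = -7944 - 22048 = -29992)
s/(((39*(-37))*(-19))) = -29992/((39*(-37))*(-19)) = -29992/((-1443*(-19))) = -29992/27417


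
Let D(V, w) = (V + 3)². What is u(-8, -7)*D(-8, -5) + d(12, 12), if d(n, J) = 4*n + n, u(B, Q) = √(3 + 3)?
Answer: 60 + 25*√6 ≈ 121.24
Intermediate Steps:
u(B, Q) = √6
d(n, J) = 5*n
D(V, w) = (3 + V)²
u(-8, -7)*D(-8, -5) + d(12, 12) = √6*(3 - 8)² + 5*12 = √6*(-5)² + 60 = √6*25 + 60 = 25*√6 + 60 = 60 + 25*√6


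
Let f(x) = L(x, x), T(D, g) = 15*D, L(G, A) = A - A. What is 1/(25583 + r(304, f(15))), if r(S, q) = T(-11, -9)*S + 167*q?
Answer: -1/24577 ≈ -4.0688e-5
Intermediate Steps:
L(G, A) = 0
f(x) = 0
r(S, q) = -165*S + 167*q (r(S, q) = (15*(-11))*S + 167*q = -165*S + 167*q)
1/(25583 + r(304, f(15))) = 1/(25583 + (-165*304 + 167*0)) = 1/(25583 + (-50160 + 0)) = 1/(25583 - 50160) = 1/(-24577) = -1/24577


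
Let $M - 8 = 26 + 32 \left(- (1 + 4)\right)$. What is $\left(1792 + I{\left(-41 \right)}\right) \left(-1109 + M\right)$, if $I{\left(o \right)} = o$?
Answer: $-2162485$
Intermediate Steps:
$M = -126$ ($M = 8 + \left(26 + 32 \left(- (1 + 4)\right)\right) = 8 + \left(26 + 32 \left(\left(-1\right) 5\right)\right) = 8 + \left(26 + 32 \left(-5\right)\right) = 8 + \left(26 - 160\right) = 8 - 134 = -126$)
$\left(1792 + I{\left(-41 \right)}\right) \left(-1109 + M\right) = \left(1792 - 41\right) \left(-1109 - 126\right) = 1751 \left(-1235\right) = -2162485$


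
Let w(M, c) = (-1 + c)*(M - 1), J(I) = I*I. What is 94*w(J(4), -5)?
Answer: -8460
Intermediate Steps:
J(I) = I²
w(M, c) = (-1 + M)*(-1 + c) (w(M, c) = (-1 + c)*(-1 + M) = (-1 + M)*(-1 + c))
94*w(J(4), -5) = 94*(1 - 1*4² - 1*(-5) + 4²*(-5)) = 94*(1 - 1*16 + 5 + 16*(-5)) = 94*(1 - 16 + 5 - 80) = 94*(-90) = -8460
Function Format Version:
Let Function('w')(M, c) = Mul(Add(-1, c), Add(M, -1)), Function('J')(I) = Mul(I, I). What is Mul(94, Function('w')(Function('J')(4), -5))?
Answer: -8460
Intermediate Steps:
Function('J')(I) = Pow(I, 2)
Function('w')(M, c) = Mul(Add(-1, M), Add(-1, c)) (Function('w')(M, c) = Mul(Add(-1, c), Add(-1, M)) = Mul(Add(-1, M), Add(-1, c)))
Mul(94, Function('w')(Function('J')(4), -5)) = Mul(94, Add(1, Mul(-1, Pow(4, 2)), Mul(-1, -5), Mul(Pow(4, 2), -5))) = Mul(94, Add(1, Mul(-1, 16), 5, Mul(16, -5))) = Mul(94, Add(1, -16, 5, -80)) = Mul(94, -90) = -8460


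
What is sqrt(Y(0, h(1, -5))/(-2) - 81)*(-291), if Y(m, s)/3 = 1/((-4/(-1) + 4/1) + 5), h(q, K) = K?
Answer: -291*I*sqrt(54834)/26 ≈ -2620.9*I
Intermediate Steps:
Y(m, s) = 3/13 (Y(m, s) = 3/((-4/(-1) + 4/1) + 5) = 3/((-4*(-1) + 4*1) + 5) = 3/((4 + 4) + 5) = 3/(8 + 5) = 3/13)
sqrt(Y(0, h(1, -5))/(-2) - 81)*(-291) = sqrt((3/13)/(-2) - 81)*(-291) = sqrt((3/13)*(-1/2) - 81)*(-291) = sqrt(-3/26 - 81)*(-291) = sqrt(-2109/26)*(-291) = (I*sqrt(54834)/26)*(-291) = -291*I*sqrt(54834)/26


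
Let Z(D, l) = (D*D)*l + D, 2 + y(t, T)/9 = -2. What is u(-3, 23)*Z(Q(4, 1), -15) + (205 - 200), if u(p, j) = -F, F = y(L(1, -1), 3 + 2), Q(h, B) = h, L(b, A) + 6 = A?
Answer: -8491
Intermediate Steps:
L(b, A) = -6 + A
y(t, T) = -36 (y(t, T) = -18 + 9*(-2) = -18 - 18 = -36)
F = -36
Z(D, l) = D + l*D² (Z(D, l) = D²*l + D = l*D² + D = D + l*D²)
u(p, j) = 36 (u(p, j) = -1*(-36) = 36)
u(-3, 23)*Z(Q(4, 1), -15) + (205 - 200) = 36*(4*(1 + 4*(-15))) + (205 - 200) = 36*(4*(1 - 60)) + 5 = 36*(4*(-59)) + 5 = 36*(-236) + 5 = -8496 + 5 = -8491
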